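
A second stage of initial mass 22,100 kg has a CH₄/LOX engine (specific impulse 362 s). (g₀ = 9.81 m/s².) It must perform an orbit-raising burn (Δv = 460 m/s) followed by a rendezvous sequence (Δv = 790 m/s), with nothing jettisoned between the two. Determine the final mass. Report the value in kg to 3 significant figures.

v_e = Isp · g₀ = 362 × 9.81 = 3551.2 m/s.
After the first burn: m = 22100 × exp(−460/3551.2) = 22100 × 0.87851 = 19,415.1 kg.
After the second burn: m = 19,415.1 × exp(−790/3551.2) = 19,415.1 × 0.80055 = 15,542.8 kg.

final mass ≈ 15500 kg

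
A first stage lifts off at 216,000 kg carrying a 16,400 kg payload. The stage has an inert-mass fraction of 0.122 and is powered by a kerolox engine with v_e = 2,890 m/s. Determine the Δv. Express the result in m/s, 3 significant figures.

Δv ≈ 4820 m/s

Stage wet mass = m₀ − payload = 216,000 − 16,400 = 199,600 kg.
Stage dry mass = ε × stage wet mass = 0.122 × 199,600 = 24,351.2 kg.
Burnout mass m_f = stage dry + payload = 24,351.2 + 16,400 = 40,751.2 kg.
Δv = v_e · ln(216,000/40,751.2) = 2890.0 × ln(5.3) = 2890.0 × 1.6678 ≈ 4820 m/s.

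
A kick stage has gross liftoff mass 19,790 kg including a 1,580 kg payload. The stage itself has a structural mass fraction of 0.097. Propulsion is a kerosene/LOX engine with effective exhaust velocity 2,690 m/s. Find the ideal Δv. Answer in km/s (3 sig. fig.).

Δv ≈ 4.78 km/s

Stage wet mass = m₀ − payload = 19,790 − 1,580 = 18,210 kg.
Stage dry mass = ε × stage wet mass = 0.097 × 18,210 = 1,766.37 kg.
Burnout mass m_f = stage dry + payload = 1,766.37 + 1,580 = 3,346.37 kg.
Using Δv = v_e ln(m₀/m_f): Δv = v_e · ln(19,790/3,346.37) = 2690.0 × ln(5.914) = 2690.0 × 1.7773 ≈ 4781 m/s.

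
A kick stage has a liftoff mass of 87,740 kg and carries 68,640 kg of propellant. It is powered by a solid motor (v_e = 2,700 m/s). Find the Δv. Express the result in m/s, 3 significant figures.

Δv ≈ 4120 m/s

m_f = m₀ − m_prop = 87,740 − 68,640 = 19,100 kg.
Rocket equation: Δv = v_e · ln(m₀/m_f) = 2700.0 × ln(4.594) = 2700.0 × 1.5247 ≈ 4116.7 m/s.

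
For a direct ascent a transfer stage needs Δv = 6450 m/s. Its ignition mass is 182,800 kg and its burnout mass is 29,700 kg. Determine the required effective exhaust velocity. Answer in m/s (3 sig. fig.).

ln(m₀/m_f) = ln(182800/29700) = ln(6.155) = 1.8172.
By the Tsiolkovsky rocket equation, v_e = Δv / ln(m₀/m_f) = 6450 / 1.8172 = 3549.3 m/s.

v_e ≈ 3550 m/s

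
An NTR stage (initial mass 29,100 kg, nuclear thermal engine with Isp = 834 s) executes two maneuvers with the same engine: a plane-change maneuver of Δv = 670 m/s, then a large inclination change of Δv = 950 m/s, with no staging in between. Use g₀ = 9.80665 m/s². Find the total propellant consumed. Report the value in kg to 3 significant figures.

v_e = Isp · g₀ = 834 × 9.80665 = 8178.7 m/s.
After the first burn: m = 29100 × exp(−670/8178.7) = 29100 × 0.92135 = 26,811.3 kg.
After the second burn: m = 26,811.3 × exp(−950/8178.7) = 26,811.3 × 0.89034 = 23,871.2 kg.
Total propellant = m₀ − m_final = 29100 − 23,871.2 = 5,228.8 kg.

total propellant consumed ≈ 5230 kg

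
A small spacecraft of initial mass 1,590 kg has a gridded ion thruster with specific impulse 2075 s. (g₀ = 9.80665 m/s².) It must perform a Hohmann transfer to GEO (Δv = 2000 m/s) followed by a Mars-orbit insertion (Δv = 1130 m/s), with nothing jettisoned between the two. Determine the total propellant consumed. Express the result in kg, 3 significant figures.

total propellant consumed ≈ 227 kg

v_e = Isp · g₀ = 2075 × 9.80665 = 20348.8 m/s.
After the first burn: m = 1590 × exp(−2000/20348.8) = 1590 × 0.90639 = 1,441.16 kg.
After the second burn: m = 1,441.16 × exp(−1130/20348.8) = 1,441.16 × 0.94598 = 1,363.31 kg.
Total propellant = m₀ − m_final = 1590 − 1,363.31 = 226.69 kg.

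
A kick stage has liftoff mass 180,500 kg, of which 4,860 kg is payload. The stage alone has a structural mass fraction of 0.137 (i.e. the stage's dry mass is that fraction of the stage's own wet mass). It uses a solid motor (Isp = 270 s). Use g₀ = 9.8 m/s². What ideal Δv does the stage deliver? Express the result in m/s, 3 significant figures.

Stage wet mass = m₀ − payload = 180,500 − 4,860 = 175,640 kg.
Stage dry mass = ε × stage wet mass = 0.137 × 175,640 = 24,062.7 kg.
Burnout mass m_f = stage dry + payload = 24,062.7 + 4,860 = 28,922.7 kg.
v_e = Isp · g₀ = 270 × 9.8 = 2646.0 m/s.
From the ideal rocket equation, Δv = v_e · ln(180,500/28,922.7) = 2646.0 × ln(6.241) = 2646.0 × 1.8311 ≈ 4845 m/s.

Δv ≈ 4850 m/s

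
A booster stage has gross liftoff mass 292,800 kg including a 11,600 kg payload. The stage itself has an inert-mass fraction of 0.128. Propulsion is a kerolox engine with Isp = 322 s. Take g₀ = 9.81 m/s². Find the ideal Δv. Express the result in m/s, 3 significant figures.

Δv ≈ 5740 m/s

Stage wet mass = m₀ − payload = 292,800 − 11,600 = 281,200 kg.
Stage dry mass = ε × stage wet mass = 0.128 × 281,200 = 35,993.6 kg.
Burnout mass m_f = stage dry + payload = 35,993.6 + 11,600 = 47,593.6 kg.
v_e = Isp · g₀ = 322 × 9.81 = 3158.8 m/s.
From the ideal rocket equation, Δv = v_e · ln(292,800/47,593.6) = 3158.8 × ln(6.152) = 3158.8 × 1.8168 ≈ 5739 m/s.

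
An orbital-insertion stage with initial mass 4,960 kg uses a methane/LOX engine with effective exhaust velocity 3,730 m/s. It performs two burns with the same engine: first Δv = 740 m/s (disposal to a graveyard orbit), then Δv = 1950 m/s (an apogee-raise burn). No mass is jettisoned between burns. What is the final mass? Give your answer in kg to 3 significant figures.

final mass ≈ 2410 kg

After the first burn: m = 4960 × exp(−740/3730.0) = 4960 × 0.82005 = 4,067.45 kg.
After the second burn: m = 4,067.45 × exp(−1950/3730.0) = 4,067.45 × 0.59287 = 2,411.47 kg.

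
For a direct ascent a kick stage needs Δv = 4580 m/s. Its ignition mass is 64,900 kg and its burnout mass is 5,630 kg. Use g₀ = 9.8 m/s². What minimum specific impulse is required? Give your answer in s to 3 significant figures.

ln(m₀/m_f) = ln(64900/5630) = ln(11.53) = 2.4447.
Rocket equation: v_e = Δv / ln(m₀/m_f) = 4580 / 2.4447 = 1873.4 m/s.
Isp = v_e / g₀ = 1873.4 / 9.8 = 191.2 s.

Isp ≈ 191 s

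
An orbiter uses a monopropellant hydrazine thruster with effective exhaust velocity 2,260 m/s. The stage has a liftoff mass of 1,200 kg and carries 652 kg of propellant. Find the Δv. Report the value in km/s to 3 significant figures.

m_f = m₀ − m_prop = 1,200 − 652 = 548 kg.
Δv = v_e · ln(m₀/m_f) = 2260.0 × ln(2.19) = 2260.0 × 0.7838 ≈ 1771.4 m/s.

Δv ≈ 1.77 km/s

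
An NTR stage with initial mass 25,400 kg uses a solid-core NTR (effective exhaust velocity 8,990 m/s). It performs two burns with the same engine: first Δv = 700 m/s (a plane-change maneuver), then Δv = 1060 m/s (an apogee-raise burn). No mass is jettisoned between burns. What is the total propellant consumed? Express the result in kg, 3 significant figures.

After the first burn: m = 25400 × exp(−700/8990.0) = 25400 × 0.92509 = 23,497.3 kg.
After the second burn: m = 23,497.3 × exp(−1060/8990.0) = 23,497.3 × 0.88878 = 20,883.9 kg.
Total propellant = m₀ − m_final = 25400 − 20,883.9 = 4,516.1 kg.

total propellant consumed ≈ 4520 kg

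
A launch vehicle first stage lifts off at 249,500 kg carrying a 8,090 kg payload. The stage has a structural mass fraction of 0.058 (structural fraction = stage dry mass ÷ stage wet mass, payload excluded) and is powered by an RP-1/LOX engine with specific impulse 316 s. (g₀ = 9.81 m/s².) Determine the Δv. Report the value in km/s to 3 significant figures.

Stage wet mass = m₀ − payload = 249,500 − 8,090 = 241,410 kg.
Stage dry mass = ε × stage wet mass = 0.058 × 241,410 = 14,001.8 kg.
Burnout mass m_f = stage dry + payload = 14,001.8 + 8,090 = 22,091.8 kg.
v_e = Isp · g₀ = 316 × 9.81 = 3100.0 m/s.
By the Tsiolkovsky rocket equation, Δv = v_e · ln(249,500/22,091.8) = 3100.0 × ln(11.29) = 3100.0 × 2.4243 ≈ 7515 m/s.

Δv ≈ 7.52 km/s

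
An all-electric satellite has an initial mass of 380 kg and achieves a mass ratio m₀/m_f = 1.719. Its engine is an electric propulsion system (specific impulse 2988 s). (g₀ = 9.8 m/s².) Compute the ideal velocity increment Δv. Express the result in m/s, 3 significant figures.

v_e = Isp · g₀ = 2988 × 9.8 = 29282.4 m/s.
Δv = v_e · ln(1.719) = 29282.4 × 0.5417 ≈ 15863.5 m/s.

Δv ≈ 15900 m/s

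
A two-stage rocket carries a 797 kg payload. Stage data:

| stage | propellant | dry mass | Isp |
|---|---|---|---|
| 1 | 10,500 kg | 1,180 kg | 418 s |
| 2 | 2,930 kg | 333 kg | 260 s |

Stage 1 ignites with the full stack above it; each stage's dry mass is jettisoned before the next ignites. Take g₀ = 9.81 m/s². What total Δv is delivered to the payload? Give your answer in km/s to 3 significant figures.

Δv ≈ 7.77 km/s

Ignition mass of stage 1 = 10,500+1,180 + 2,930+333 + 797 = 15,740 kg.
Stage 1: m₀ = 15,740 kg, m_f = 15,740 − 10,500 = 5,240 kg; Δv = 418×9.81×ln(3.004) = 4100.6×1.0999 ≈ 4510 m/s.
Stage 2: m₀ = 4,060 kg, m_f = 4,060 − 2,930 = 1,130 kg; Δv = 260×9.81×ln(3.593) = 2550.6×1.2790 ≈ 3262 m/s.
Total Δv = 4510 + 3262 = 7772 m/s.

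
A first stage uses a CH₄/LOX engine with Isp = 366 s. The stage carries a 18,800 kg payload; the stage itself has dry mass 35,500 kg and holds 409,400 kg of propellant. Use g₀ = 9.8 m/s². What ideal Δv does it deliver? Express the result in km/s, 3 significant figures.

Δv ≈ 7.69 km/s

v_e = Isp · g₀ = 366 × 9.8 = 3586.8 m/s.
m₀ = payload + dry + propellant = 18,800 + 35,500 + 409,400 = 463,700 kg.
m_f = payload + dry = 18,800 + 35,500 = 54,300 kg.
By the Tsiolkovsky rocket equation, Δv = v_e · ln(m₀/m_f) = 3586.8 × ln(8.54) = 3586.8 × 2.1447 ≈ 7692.7 m/s.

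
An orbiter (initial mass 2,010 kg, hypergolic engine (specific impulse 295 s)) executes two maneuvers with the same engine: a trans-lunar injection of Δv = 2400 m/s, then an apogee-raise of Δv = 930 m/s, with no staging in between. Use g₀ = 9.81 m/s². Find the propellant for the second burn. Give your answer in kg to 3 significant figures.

propellant for the second burn ≈ 241 kg

v_e = Isp · g₀ = 295 × 9.81 = 2894.0 m/s.
After the first burn: m = 2010 × exp(−2400/2894.0) = 2010 × 0.43635 = 877.064 kg.
After the second burn: m = 877.064 × exp(−930/2894.0) = 877.064 × 0.72516 = 636.012 kg.
Second-burn propellant = 877.064 − 636.012 = 241.052 kg.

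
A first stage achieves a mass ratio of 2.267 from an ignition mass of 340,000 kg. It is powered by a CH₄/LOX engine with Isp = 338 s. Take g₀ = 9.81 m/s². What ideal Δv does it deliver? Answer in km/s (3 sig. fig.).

v_e = Isp · g₀ = 338 × 9.81 = 3315.8 m/s.
Δv = v_e · ln(2.267) = 3315.8 × 0.8185 ≈ 2713.8 m/s.

Δv ≈ 2.71 km/s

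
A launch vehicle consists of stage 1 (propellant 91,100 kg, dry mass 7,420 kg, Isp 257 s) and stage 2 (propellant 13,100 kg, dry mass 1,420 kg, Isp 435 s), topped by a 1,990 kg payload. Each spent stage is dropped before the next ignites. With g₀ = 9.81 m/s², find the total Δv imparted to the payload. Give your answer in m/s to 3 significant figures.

Ignition mass of stage 1 = 91,100+7,420 + 13,100+1,420 + 1,990 = 115,030 kg.
Stage 1: m₀ = 115,030 kg, m_f = 115,030 − 91,100 = 23,930 kg; Δv = 257×9.81×ln(4.807) = 2521.2×1.5701 ≈ 3958 m/s.
Stage 2: m₀ = 16,510 kg, m_f = 16,510 − 13,100 = 3,410 kg; Δv = 435×9.81×ln(4.842) = 4267.4×1.5773 ≈ 6731 m/s.
Total Δv = 3958 + 6731 = 10689 m/s.

Δv ≈ 10700 m/s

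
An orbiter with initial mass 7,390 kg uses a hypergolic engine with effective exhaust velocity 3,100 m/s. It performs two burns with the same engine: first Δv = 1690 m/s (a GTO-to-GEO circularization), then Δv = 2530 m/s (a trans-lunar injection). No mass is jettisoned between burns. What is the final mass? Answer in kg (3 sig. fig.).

final mass ≈ 1890 kg

After the first burn: m = 7390 × exp(−1690/3100.0) = 7390 × 0.57975 = 4,284.35 kg.
After the second burn: m = 4,284.35 × exp(−2530/3100.0) = 4,284.35 × 0.44214 = 1,894.28 kg.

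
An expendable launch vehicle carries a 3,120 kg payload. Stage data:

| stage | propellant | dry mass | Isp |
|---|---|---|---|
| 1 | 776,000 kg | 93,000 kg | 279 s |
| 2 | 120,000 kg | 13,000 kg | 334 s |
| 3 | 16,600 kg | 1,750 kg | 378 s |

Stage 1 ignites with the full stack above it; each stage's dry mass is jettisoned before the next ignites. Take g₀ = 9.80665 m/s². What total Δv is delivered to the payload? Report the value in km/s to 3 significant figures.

Ignition mass of stage 1 = 776,000+93,000 + 120,000+13,000 + 16,600+1,750 + 3,120 = 1,023,470 kg.
Stage 1: m₀ = 1,023,470 kg, m_f = 1,023,470 − 776,000 = 247,470 kg; Δv = 279×9.80665×ln(4.136) = 2736.1×1.4197 ≈ 3884 m/s.
Stage 2: m₀ = 154,470 kg, m_f = 154,470 − 120,000 = 34,470 kg; Δv = 334×9.80665×ln(4.481) = 3275.4×1.4999 ≈ 4913 m/s.
Stage 3: m₀ = 21,470 kg, m_f = 21,470 − 16,600 = 4,870 kg; Δv = 378×9.80665×ln(4.409) = 3706.9×1.4836 ≈ 5499 m/s.
Total Δv = 3884 + 4913 + 5499 = 14296 m/s.

Δv ≈ 14.3 km/s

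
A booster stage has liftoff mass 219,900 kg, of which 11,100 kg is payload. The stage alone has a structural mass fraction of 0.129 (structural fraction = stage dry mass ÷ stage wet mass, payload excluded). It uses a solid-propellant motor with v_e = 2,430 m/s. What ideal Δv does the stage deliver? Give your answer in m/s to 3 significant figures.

Δv ≈ 4260 m/s

Stage wet mass = m₀ − payload = 219,900 − 11,100 = 208,800 kg.
Stage dry mass = ε × stage wet mass = 0.129 × 208,800 = 26,935.2 kg.
Burnout mass m_f = stage dry + payload = 26,935.2 + 11,100 = 38,035.2 kg.
By the Tsiolkovsky rocket equation, Δv = v_e · ln(219,900/38,035.2) = 2430.0 × ln(5.781) = 2430.0 × 1.7547 ≈ 4264 m/s.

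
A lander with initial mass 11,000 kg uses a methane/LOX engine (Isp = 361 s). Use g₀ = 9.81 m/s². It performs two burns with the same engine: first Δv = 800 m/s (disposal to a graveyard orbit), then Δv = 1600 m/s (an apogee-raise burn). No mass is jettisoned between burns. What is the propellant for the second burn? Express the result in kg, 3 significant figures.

v_e = Isp · g₀ = 361 × 9.81 = 3541.4 m/s.
After the first burn: m = 11000 × exp(−800/3541.4) = 11000 × 0.79780 = 8,775.8 kg.
After the second burn: m = 8,775.8 × exp(−1600/3541.4) = 8,775.8 × 0.63648 = 5,585.62 kg.
Second-burn propellant = 8,775.8 − 5,585.62 = 3,190.18 kg.

propellant for the second burn ≈ 3190 kg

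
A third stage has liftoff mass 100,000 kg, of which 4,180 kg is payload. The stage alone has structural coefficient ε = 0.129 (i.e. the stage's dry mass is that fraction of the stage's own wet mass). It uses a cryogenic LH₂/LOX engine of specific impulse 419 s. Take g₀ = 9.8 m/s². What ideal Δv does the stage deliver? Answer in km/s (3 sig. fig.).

Δv ≈ 7.39 km/s

Stage wet mass = m₀ − payload = 100,000 − 4,180 = 95,820 kg.
Stage dry mass = ε × stage wet mass = 0.129 × 95,820 = 12,360.8 kg.
Burnout mass m_f = stage dry + payload = 12,360.8 + 4,180 = 16,540.8 kg.
v_e = Isp · g₀ = 419 × 9.8 = 4106.2 m/s.
Δv = v_e · ln(100,000/16,540.8) = 4106.2 × ln(6.046) = 4106.2 × 1.7993 ≈ 7388 m/s.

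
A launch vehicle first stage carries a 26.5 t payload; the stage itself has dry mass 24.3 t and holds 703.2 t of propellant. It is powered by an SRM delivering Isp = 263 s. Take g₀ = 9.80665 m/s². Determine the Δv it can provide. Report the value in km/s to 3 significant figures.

v_e = Isp · g₀ = 263 × 9.80665 = 2579.1 m/s.
m₀ = payload + dry + propellant = 26.5 + 24.3 + 703.2 = 754 t.
m_f = payload + dry = 26.5 + 24.3 = 50.8 t.
Using Δv = v_e ln(m₀/m_f): Δv = v_e · ln(m₀/m_f) = 2579.1 × ln(14.84) = 2579.1 × 2.6975 ≈ 6957.2 m/s.

Δv ≈ 6.96 km/s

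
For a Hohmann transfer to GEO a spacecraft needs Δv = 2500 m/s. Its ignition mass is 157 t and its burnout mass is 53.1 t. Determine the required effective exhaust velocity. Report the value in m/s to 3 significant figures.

ln(m₀/m_f) = ln(157000/53100) = ln(2.957) = 1.0841.
v_e = Δv / ln(m₀/m_f) = 2500 / 1.0841 = 2306.1 m/s.

v_e ≈ 2310 m/s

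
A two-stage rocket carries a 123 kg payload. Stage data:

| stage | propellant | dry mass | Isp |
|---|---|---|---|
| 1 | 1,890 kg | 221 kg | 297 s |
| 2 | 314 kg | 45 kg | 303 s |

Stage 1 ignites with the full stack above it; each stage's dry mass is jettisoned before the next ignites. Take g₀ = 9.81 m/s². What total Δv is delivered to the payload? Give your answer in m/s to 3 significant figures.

Δv ≈ 6940 m/s

Ignition mass of stage 1 = 1,890+221 + 314+45 + 123 = 2,593 kg.
Stage 1: m₀ = 2,593 kg, m_f = 2,593 − 1,890 = 703 kg; Δv = 297×9.81×ln(3.688) = 2913.6×1.3052 ≈ 3803 m/s.
Stage 2: m₀ = 482 kg, m_f = 482 − 314 = 168 kg; Δv = 303×9.81×ln(2.869) = 2972.4×1.0540 ≈ 3133 m/s.
Total Δv = 3803 + 3133 = 6936 m/s.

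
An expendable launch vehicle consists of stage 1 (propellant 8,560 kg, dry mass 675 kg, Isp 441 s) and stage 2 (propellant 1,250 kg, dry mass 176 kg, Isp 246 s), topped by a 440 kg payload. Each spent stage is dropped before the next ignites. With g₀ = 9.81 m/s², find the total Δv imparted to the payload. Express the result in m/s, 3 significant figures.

Δv ≈ 9050 m/s

Ignition mass of stage 1 = 8,560+675 + 1,250+176 + 440 = 11,101 kg.
Stage 1: m₀ = 11,101 kg, m_f = 11,101 − 8,560 = 2,541 kg; Δv = 441×9.81×ln(4.369) = 4326.2×1.4745 ≈ 6379 m/s.
Stage 2: m₀ = 1,866 kg, m_f = 1,866 − 1,250 = 616 kg; Δv = 246×9.81×ln(3.029) = 2413.3×1.1083 ≈ 2675 m/s.
Total Δv = 6379 + 2675 = 9054 m/s.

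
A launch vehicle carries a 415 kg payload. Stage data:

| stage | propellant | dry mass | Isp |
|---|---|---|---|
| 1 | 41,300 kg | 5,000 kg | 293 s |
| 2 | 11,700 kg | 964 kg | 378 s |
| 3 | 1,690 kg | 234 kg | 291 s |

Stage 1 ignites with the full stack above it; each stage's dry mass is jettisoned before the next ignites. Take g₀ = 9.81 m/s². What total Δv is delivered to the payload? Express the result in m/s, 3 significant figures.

Δv ≈ 12500 m/s

Ignition mass of stage 1 = 41,300+5,000 + 11,700+964 + 1,690+234 + 415 = 61,303 kg.
Stage 1: m₀ = 61,303 kg, m_f = 61,303 − 41,300 = 20,003 kg; Δv = 293×9.81×ln(3.065) = 2874.3×1.1199 ≈ 3219 m/s.
Stage 2: m₀ = 15,003 kg, m_f = 15,003 − 11,700 = 3,303 kg; Δv = 378×9.81×ln(4.542) = 3708.2×1.5134 ≈ 5612 m/s.
Stage 3: m₀ = 2,339 kg, m_f = 2,339 − 1,690 = 649 kg; Δv = 291×9.81×ln(3.604) = 2854.7×1.2820 ≈ 3660 m/s.
Total Δv = 3219 + 5612 + 3660 = 12491 m/s.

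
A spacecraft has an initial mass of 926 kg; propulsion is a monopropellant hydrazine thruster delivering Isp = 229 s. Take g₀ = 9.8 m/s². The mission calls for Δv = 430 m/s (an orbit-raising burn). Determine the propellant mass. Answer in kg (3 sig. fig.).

propellant mass ≈ 161 kg

v_e = Isp · g₀ = 229 × 9.8 = 2244.2 m/s.
Rocket equation: m₀/m_f = exp(Δv / v_e) = exp(430 / 2244.2) = exp(0.1916) = 1.2112.
m_f = 926 / 1.2112 = 764.531 kg, so propellant = m₀ − m_f = 926 − 764.531 = 161.469 kg.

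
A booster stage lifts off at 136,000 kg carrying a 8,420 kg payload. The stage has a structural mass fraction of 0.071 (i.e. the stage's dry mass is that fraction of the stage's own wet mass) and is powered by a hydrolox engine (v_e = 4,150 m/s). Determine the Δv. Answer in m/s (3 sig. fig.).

Δv ≈ 8510 m/s

Stage wet mass = m₀ − payload = 136,000 − 8,420 = 127,580 kg.
Stage dry mass = ε × stage wet mass = 0.071 × 127,580 = 9,058.18 kg.
Burnout mass m_f = stage dry + payload = 9,058.18 + 8,420 = 17,478.18 kg.
Δv = v_e · ln(136,000/17,478.18) = 4150.0 × ln(7.781) = 4150.0 × 2.0517 ≈ 8515 m/s.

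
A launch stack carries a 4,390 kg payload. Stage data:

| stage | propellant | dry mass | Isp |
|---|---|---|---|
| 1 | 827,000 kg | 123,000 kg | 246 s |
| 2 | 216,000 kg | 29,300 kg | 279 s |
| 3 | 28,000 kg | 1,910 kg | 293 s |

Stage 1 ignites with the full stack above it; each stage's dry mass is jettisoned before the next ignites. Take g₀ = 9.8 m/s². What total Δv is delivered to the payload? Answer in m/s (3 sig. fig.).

Δv ≈ 11600 m/s

Ignition mass of stage 1 = 827,000+123,000 + 216,000+29,300 + 28,000+1,910 + 4,390 = 1,229,600 kg.
Stage 1: m₀ = 1,229,600 kg, m_f = 1,229,600 − 827,000 = 402,600 kg; Δv = 246×9.8×ln(3.054) = 2410.8×1.1165 ≈ 2692 m/s.
Stage 2: m₀ = 279,600 kg, m_f = 279,600 − 216,000 = 63,600 kg; Δv = 279×9.8×ln(4.396) = 2734.2×1.4807 ≈ 4049 m/s.
Stage 3: m₀ = 34,300 kg, m_f = 34,300 − 28,000 = 6,300 kg; Δv = 293×9.8×ln(5.444) = 2871.4×1.6946 ≈ 4866 m/s.
Total Δv = 2692 + 4049 + 4866 = 11607 m/s.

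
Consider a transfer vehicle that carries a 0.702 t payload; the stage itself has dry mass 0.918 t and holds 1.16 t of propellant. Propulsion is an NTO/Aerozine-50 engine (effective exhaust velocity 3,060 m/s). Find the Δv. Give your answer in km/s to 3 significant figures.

m₀ = payload + dry + propellant = 0.702 + 0.918 + 1.16 = 2.78 t.
m_f = payload + dry = 0.702 + 0.918 = 1.62 t.
From the ideal rocket equation, Δv = v_e · ln(m₀/m_f) = 3060.0 × ln(1.716) = 3060.0 × 0.5400 ≈ 1652.5 m/s.

Δv ≈ 1.65 km/s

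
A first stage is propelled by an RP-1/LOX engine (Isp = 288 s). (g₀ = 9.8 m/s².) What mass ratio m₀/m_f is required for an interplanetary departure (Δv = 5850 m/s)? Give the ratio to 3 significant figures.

mass ratio ≈ 7.95

v_e = Isp · g₀ = 288 × 9.8 = 2822.4 m/s.
m₀/m_f = exp(Δv / v_e) = exp(5850 / 2822.4) = exp(2.0727) = 7.9463.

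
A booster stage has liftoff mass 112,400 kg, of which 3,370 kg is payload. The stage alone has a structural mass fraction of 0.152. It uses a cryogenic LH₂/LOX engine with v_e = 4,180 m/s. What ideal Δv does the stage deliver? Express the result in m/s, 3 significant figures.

Δv ≈ 7230 m/s

Stage wet mass = m₀ − payload = 112,400 − 3,370 = 109,030 kg.
Stage dry mass = ε × stage wet mass = 0.152 × 109,030 = 16,572.6 kg.
Burnout mass m_f = stage dry + payload = 16,572.6 + 3,370 = 19,942.6 kg.
Using Δv = v_e ln(m₀/m_f): Δv = v_e · ln(112,400/19,942.6) = 4180.0 × ln(5.636) = 4180.0 × 1.7292 ≈ 7228 m/s.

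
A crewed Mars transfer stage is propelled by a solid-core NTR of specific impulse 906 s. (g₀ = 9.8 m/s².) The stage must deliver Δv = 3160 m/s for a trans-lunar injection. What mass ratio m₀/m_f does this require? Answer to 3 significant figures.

mass ratio ≈ 1.43

v_e = Isp · g₀ = 906 × 9.8 = 8878.8 m/s.
Rocket equation: m₀/m_f = exp(Δv / v_e) = exp(3160 / 8878.8) = exp(0.3559) = 1.4275.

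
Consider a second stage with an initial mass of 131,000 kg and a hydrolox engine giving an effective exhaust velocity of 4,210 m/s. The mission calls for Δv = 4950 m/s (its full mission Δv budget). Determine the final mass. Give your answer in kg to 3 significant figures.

Using Δv = v_e ln(m₀/m_f): m₀/m_f = exp(Δv / v_e) = exp(4950 / 4210.0) = exp(1.1758) = 3.2406.
m_f = m₀ / 3.2406 = 131,000 / 3.2406 = 40,424.6 kg.

final mass ≈ 40400 kg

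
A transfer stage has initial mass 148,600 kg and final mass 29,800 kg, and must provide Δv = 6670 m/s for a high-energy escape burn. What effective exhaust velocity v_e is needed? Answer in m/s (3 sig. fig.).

ln(m₀/m_f) = ln(148600/29800) = ln(4.987) = 1.6067.
v_e = Δv / ln(m₀/m_f) = 6670 / 1.6067 = 4151.2 m/s.

v_e ≈ 4150 m/s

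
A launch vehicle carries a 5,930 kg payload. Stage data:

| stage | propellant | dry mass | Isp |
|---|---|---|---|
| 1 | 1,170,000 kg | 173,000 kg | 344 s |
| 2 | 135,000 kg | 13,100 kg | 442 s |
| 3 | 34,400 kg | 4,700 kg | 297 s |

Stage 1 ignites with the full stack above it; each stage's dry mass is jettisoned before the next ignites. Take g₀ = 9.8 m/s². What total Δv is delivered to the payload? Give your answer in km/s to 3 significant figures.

Ignition mass of stage 1 = 1,170,000+173,000 + 135,000+13,100 + 34,400+4,700 + 5,930 = 1,536,130 kg.
Stage 1: m₀ = 1,536,130 kg, m_f = 1,536,130 − 1,170,000 = 366,130 kg; Δv = 344×9.8×ln(4.196) = 3371.2×1.4340 ≈ 4834 m/s.
Stage 2: m₀ = 193,130 kg, m_f = 193,130 − 135,000 = 58,130 kg; Δv = 442×9.8×ln(3.322) = 4331.6×1.2007 ≈ 5201 m/s.
Stage 3: m₀ = 45,030 kg, m_f = 45,030 − 34,400 = 10,630 kg; Δv = 297×9.8×ln(4.236) = 2910.6×1.4436 ≈ 4202 m/s.
Total Δv = 4834 + 5201 + 4202 = 14237 m/s.

Δv ≈ 14.2 km/s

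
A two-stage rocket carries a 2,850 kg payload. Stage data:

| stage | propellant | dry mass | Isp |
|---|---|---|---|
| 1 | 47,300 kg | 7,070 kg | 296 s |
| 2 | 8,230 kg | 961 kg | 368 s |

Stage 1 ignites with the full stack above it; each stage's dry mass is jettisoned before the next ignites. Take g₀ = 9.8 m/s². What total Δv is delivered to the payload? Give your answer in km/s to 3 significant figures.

Δv ≈ 7.76 km/s

Ignition mass of stage 1 = 47,300+7,070 + 8,230+961 + 2,850 = 66,411 kg.
Stage 1: m₀ = 66,411 kg, m_f = 66,411 − 47,300 = 19,111 kg; Δv = 296×9.8×ln(3.475) = 2900.8×1.2456 ≈ 3613 m/s.
Stage 2: m₀ = 12,041 kg, m_f = 12,041 − 8,230 = 3,811 kg; Δv = 368×9.8×ln(3.16) = 3606.4×1.1504 ≈ 4149 m/s.
Total Δv = 3613 + 4149 = 7762 m/s.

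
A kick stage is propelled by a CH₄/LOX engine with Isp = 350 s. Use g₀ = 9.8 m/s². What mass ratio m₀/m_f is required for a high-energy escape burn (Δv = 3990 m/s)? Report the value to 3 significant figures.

mass ratio ≈ 3.20

v_e = Isp · g₀ = 350 × 9.8 = 3430.0 m/s.
Using Δv = v_e ln(m₀/m_f): m₀/m_f = exp(Δv / v_e) = exp(3990 / 3430.0) = exp(1.1633) = 3.2004.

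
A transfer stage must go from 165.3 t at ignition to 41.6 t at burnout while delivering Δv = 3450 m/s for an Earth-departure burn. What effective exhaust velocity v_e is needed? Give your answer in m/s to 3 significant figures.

v_e ≈ 2500 m/s

ln(m₀/m_f) = ln(165300/41600) = ln(3.974) = 1.3797.
Using Δv = v_e ln(m₀/m_f): v_e = Δv / ln(m₀/m_f) = 3450 / 1.3797 = 2500.6 m/s.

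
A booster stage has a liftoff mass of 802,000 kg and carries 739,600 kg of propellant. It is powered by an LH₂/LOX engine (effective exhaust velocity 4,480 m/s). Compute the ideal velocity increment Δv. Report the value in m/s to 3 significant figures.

m_f = m₀ − m_prop = 802,000 − 739,600 = 62,400 kg.
By the Tsiolkovsky rocket equation, Δv = v_e · ln(m₀/m_f) = 4480.0 × ln(12.85) = 4480.0 × 2.5535 ≈ 11439.9 m/s.

Δv ≈ 11400 m/s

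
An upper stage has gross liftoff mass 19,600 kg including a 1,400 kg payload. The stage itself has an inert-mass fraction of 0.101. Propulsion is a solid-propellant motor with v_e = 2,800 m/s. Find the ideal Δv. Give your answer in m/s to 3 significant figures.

Δv ≈ 5040 m/s

Stage wet mass = m₀ − payload = 19,600 − 1,400 = 18,200 kg.
Stage dry mass = ε × stage wet mass = 0.101 × 18,200 = 1,838.2 kg.
Burnout mass m_f = stage dry + payload = 1,838.2 + 1,400 = 3,238.2 kg.
Using Δv = v_e ln(m₀/m_f): Δv = v_e · ln(19,600/3,238.2) = 2800.0 × ln(6.053) = 2800.0 × 1.8005 ≈ 5041 m/s.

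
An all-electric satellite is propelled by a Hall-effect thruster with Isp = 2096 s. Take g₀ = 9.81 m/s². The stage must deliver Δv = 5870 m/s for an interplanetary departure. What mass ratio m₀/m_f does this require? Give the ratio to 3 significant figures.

mass ratio ≈ 1.33

v_e = Isp · g₀ = 2096 × 9.81 = 20561.8 m/s.
By the Tsiolkovsky rocket equation, m₀/m_f = exp(Δv / v_e) = exp(5870 / 20561.8) = exp(0.2855) = 1.3304.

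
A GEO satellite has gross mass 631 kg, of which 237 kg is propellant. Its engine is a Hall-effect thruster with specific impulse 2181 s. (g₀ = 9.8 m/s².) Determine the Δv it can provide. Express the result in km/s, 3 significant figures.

v_e = Isp · g₀ = 2181 × 9.8 = 21373.8 m/s.
m_f = m₀ − m_prop = 631 − 237 = 394 kg.
Using Δv = v_e ln(m₀/m_f): Δv = v_e · ln(m₀/m_f) = 21373.8 × ln(1.602) = 21373.8 × 0.4710 ≈ 10066.1 m/s.

Δv ≈ 10.1 km/s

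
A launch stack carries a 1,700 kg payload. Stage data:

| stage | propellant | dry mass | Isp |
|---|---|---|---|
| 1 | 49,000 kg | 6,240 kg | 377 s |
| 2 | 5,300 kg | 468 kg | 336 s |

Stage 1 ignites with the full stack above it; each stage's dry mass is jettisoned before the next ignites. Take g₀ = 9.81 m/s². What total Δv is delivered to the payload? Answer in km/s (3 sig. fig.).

Δv ≈ 9.70 km/s

Ignition mass of stage 1 = 49,000+6,240 + 5,300+468 + 1,700 = 62,708 kg.
Stage 1: m₀ = 62,708 kg, m_f = 62,708 − 49,000 = 13,708 kg; Δv = 377×9.81×ln(4.575) = 3698.4×1.5205 ≈ 5623 m/s.
Stage 2: m₀ = 7,468 kg, m_f = 7,468 − 5,300 = 2,168 kg; Δv = 336×9.81×ln(3.445) = 3296.2×1.2368 ≈ 4077 m/s.
Total Δv = 5623 + 4077 = 9700 m/s.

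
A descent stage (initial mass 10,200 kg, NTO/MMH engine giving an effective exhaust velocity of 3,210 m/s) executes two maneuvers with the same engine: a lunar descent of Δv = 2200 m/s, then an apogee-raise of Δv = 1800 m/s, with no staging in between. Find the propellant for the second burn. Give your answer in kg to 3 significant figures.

propellant for the second burn ≈ 2210 kg

After the first burn: m = 10200 × exp(−2200/3210.0) = 10200 × 0.50391 = 5,139.88 kg.
After the second burn: m = 5,139.88 × exp(−1800/3210.0) = 5,139.88 × 0.57078 = 2,933.74 kg.
Second-burn propellant = 5,139.88 − 2,933.74 = 2,206.14 kg.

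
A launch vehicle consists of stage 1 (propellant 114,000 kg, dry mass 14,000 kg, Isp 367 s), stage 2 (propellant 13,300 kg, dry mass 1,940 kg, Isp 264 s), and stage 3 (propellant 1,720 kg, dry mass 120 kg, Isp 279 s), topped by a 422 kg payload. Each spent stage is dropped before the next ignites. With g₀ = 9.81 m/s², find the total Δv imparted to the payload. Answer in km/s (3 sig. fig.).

Ignition mass of stage 1 = 114,000+14,000 + 13,300+1,940 + 1,720+120 + 422 = 145,502 kg.
Stage 1: m₀ = 145,502 kg, m_f = 145,502 − 114,000 = 31,502 kg; Δv = 367×9.81×ln(4.619) = 3600.3×1.5301 ≈ 5509 m/s.
Stage 2: m₀ = 17,502 kg, m_f = 17,502 − 13,300 = 4,202 kg; Δv = 264×9.81×ln(4.165) = 2589.8×1.4268 ≈ 3695 m/s.
Stage 3: m₀ = 2,262 kg, m_f = 2,262 − 1,720 = 542 kg; Δv = 279×9.81×ln(4.173) = 2737.0×1.4287 ≈ 3910 m/s.
Total Δv = 5509 + 3695 + 3910 = 13114 m/s.

Δv ≈ 13.1 km/s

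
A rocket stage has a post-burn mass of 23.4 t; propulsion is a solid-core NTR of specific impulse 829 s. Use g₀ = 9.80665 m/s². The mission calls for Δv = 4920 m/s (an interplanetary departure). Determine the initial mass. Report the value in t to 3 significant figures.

initial mass ≈ 42.9 t

v_e = Isp · g₀ = 829 × 9.80665 = 8129.7 m/s.
By the Tsiolkovsky rocket equation, m₀/m_f = exp(Δv / v_e) = exp(4920 / 8129.7) = exp(0.6052) = 1.8316.
m₀ = m_f × 1.8316 = 23.4 × 1.8316 = 42.8594 t.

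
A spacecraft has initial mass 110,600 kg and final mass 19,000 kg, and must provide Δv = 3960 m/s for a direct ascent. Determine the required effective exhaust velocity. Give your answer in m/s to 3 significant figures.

v_e ≈ 2250 m/s

ln(m₀/m_f) = ln(110600/19000) = ln(5.821) = 1.7615.
Rocket equation: v_e = Δv / ln(m₀/m_f) = 3960 / 1.7615 = 2248.1 m/s.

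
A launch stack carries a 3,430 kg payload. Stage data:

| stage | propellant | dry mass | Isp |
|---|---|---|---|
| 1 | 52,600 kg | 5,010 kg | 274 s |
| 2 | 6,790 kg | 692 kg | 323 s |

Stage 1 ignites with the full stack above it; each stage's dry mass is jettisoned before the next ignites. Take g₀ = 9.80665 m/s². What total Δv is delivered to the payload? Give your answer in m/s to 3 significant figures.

Ignition mass of stage 1 = 52,600+5,010 + 6,790+692 + 3,430 = 68,522 kg.
Stage 1: m₀ = 68,522 kg, m_f = 68,522 − 52,600 = 15,922 kg; Δv = 274×9.80665×ln(4.304) = 2687.0×1.4595 ≈ 3922 m/s.
Stage 2: m₀ = 10,912 kg, m_f = 10,912 − 6,790 = 4,122 kg; Δv = 323×9.80665×ln(2.647) = 3167.5×0.9735 ≈ 3084 m/s.
Total Δv = 3922 + 3084 = 7006 m/s.

Δv ≈ 7010 m/s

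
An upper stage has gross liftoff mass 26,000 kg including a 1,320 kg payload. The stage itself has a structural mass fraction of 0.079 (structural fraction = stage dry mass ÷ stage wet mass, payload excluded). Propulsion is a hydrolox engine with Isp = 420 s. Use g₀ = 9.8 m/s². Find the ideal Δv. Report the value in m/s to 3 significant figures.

Stage wet mass = m₀ − payload = 26,000 − 1,320 = 24,680 kg.
Stage dry mass = ε × stage wet mass = 0.079 × 24,680 = 1,949.72 kg.
Burnout mass m_f = stage dry + payload = 1,949.72 + 1,320 = 3,269.72 kg.
v_e = Isp · g₀ = 420 × 9.8 = 4116.0 m/s.
Using Δv = v_e ln(m₀/m_f): Δv = v_e · ln(26,000/3,269.72) = 4116.0 × ln(7.952) = 4116.0 × 2.0734 ≈ 8534 m/s.

Δv ≈ 8530 m/s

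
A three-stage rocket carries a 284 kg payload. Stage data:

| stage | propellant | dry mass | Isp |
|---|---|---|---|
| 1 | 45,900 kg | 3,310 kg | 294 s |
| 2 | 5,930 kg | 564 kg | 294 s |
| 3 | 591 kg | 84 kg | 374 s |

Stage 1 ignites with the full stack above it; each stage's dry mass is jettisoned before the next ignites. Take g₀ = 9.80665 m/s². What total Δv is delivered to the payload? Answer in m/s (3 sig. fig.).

Ignition mass of stage 1 = 45,900+3,310 + 5,930+564 + 591+84 + 284 = 56,663 kg.
Stage 1: m₀ = 56,663 kg, m_f = 56,663 − 45,900 = 10,763 kg; Δv = 294×9.80665×ln(5.265) = 2883.2×1.6610 ≈ 4789 m/s.
Stage 2: m₀ = 7,453 kg, m_f = 7,453 − 5,930 = 1,523 kg; Δv = 294×9.80665×ln(4.894) = 2883.2×1.5879 ≈ 4578 m/s.
Stage 3: m₀ = 959 kg, m_f = 959 − 591 = 368 kg; Δv = 374×9.80665×ln(2.606) = 3667.7×0.9578 ≈ 3513 m/s.
Total Δv = 4789 + 4578 + 3513 = 12880 m/s.

Δv ≈ 12900 m/s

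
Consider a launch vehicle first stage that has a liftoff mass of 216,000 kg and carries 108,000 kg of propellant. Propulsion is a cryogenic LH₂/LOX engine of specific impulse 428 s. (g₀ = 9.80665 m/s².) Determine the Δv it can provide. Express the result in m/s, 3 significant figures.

Δv ≈ 2910 m/s

v_e = Isp · g₀ = 428 × 9.80665 = 4197.2 m/s.
m_f = m₀ − m_prop = 216,000 − 108,000 = 108,000 kg.
Rocket equation: Δv = v_e · ln(m₀/m_f) = 4197.2 × ln(2) = 4197.2 × 0.6931 ≈ 2909.3 m/s.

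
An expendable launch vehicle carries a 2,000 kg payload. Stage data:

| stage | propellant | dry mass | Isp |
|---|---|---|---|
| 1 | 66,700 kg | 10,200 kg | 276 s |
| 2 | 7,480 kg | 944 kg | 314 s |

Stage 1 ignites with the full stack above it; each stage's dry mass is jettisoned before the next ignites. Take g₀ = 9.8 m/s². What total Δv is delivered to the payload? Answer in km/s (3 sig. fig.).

Δv ≈ 7.79 km/s

Ignition mass of stage 1 = 66,700+10,200 + 7,480+944 + 2,000 = 87,324 kg.
Stage 1: m₀ = 87,324 kg, m_f = 87,324 − 66,700 = 20,624 kg; Δv = 276×9.8×ln(4.234) = 2704.8×1.4432 ≈ 3903 m/s.
Stage 2: m₀ = 10,424 kg, m_f = 10,424 − 7,480 = 2,944 kg; Δv = 314×9.8×ln(3.541) = 3077.2×1.2643 ≈ 3891 m/s.
Total Δv = 3903 + 3891 = 7794 m/s.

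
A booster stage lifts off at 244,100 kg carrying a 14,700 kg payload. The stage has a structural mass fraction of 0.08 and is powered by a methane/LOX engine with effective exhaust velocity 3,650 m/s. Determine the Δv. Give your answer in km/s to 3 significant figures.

Stage wet mass = m₀ − payload = 244,100 − 14,700 = 229,400 kg.
Stage dry mass = ε × stage wet mass = 0.08 × 229,400 = 18,352 kg.
Burnout mass m_f = stage dry + payload = 18,352 + 14,700 = 33,052 kg.
By the Tsiolkovsky rocket equation, Δv = v_e · ln(244,100/33,052) = 3650.0 × ln(7.385) = 3650.0 × 1.9995 ≈ 7298 m/s.

Δv ≈ 7.30 km/s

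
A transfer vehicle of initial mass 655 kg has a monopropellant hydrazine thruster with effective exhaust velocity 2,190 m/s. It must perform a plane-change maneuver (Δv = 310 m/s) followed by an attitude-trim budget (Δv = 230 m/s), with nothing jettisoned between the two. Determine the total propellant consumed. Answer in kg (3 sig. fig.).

After the first burn: m = 655 × exp(−310/2190.0) = 655 × 0.86801 = 568.547 kg.
After the second burn: m = 568.547 × exp(−230/2190.0) = 568.547 × 0.90030 = 511.863 kg.
Total propellant = m₀ − m_final = 655 − 511.863 = 143.137 kg.

total propellant consumed ≈ 143 kg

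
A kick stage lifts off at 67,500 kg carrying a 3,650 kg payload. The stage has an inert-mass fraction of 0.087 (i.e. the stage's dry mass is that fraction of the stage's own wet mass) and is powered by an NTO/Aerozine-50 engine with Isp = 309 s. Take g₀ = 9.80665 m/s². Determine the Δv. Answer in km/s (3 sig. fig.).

Stage wet mass = m₀ − payload = 67,500 − 3,650 = 63,850 kg.
Stage dry mass = ε × stage wet mass = 0.087 × 63,850 = 5,554.95 kg.
Burnout mass m_f = stage dry + payload = 5,554.95 + 3,650 = 9,204.95 kg.
v_e = Isp · g₀ = 309 × 9.80665 = 3030.3 m/s.
By the Tsiolkovsky rocket equation, Δv = v_e · ln(67,500/9,204.95) = 3030.3 × ln(7.333) = 3030.3 × 1.9924 ≈ 6037 m/s.

Δv ≈ 6.04 km/s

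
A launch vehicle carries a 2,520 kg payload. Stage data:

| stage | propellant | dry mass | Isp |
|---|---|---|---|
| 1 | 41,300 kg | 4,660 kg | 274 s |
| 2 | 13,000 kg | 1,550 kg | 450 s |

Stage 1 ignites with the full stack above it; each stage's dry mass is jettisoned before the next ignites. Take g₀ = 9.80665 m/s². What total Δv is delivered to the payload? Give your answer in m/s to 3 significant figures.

Δv ≈ 9190 m/s

Ignition mass of stage 1 = 41,300+4,660 + 13,000+1,550 + 2,520 = 63,030 kg.
Stage 1: m₀ = 63,030 kg, m_f = 63,030 − 41,300 = 21,730 kg; Δv = 274×9.80665×ln(2.901) = 2687.0×1.0649 ≈ 2861 m/s.
Stage 2: m₀ = 17,070 kg, m_f = 17,070 − 13,000 = 4,070 kg; Δv = 450×9.80665×ln(4.194) = 4413.0×1.4337 ≈ 6327 m/s.
Total Δv = 2861 + 6327 = 9188 m/s.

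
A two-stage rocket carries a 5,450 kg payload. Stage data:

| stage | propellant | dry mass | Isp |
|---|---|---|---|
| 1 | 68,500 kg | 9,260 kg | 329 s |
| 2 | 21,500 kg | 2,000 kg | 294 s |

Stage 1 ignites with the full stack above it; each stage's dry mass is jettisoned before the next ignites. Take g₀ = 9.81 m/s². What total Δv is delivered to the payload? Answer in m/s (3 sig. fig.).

Ignition mass of stage 1 = 68,500+9,260 + 21,500+2,000 + 5,450 = 106,710 kg.
Stage 1: m₀ = 106,710 kg, m_f = 106,710 − 68,500 = 38,210 kg; Δv = 329×9.81×ln(2.793) = 3227.5×1.0270 ≈ 3315 m/s.
Stage 2: m₀ = 28,950 kg, m_f = 28,950 − 21,500 = 7,450 kg; Δv = 294×9.81×ln(3.886) = 2884.1×1.3574 ≈ 3915 m/s.
Total Δv = 3315 + 3915 = 7230 m/s.

Δv ≈ 7230 m/s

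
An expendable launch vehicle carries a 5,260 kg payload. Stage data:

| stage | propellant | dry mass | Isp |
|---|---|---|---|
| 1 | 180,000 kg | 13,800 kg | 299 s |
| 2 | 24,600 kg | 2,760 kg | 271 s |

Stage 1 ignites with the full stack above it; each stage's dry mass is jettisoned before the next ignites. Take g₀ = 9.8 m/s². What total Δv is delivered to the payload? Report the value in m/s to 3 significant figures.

Ignition mass of stage 1 = 180,000+13,800 + 24,600+2,760 + 5,260 = 226,420 kg.
Stage 1: m₀ = 226,420 kg, m_f = 226,420 − 180,000 = 46,420 kg; Δv = 299×9.8×ln(4.878) = 2930.2×1.5847 ≈ 4643 m/s.
Stage 2: m₀ = 32,620 kg, m_f = 32,620 − 24,600 = 8,020 kg; Δv = 271×9.8×ln(4.067) = 2655.8×1.4030 ≈ 3726 m/s.
Total Δv = 4643 + 3726 = 8369 m/s.

Δv ≈ 8370 m/s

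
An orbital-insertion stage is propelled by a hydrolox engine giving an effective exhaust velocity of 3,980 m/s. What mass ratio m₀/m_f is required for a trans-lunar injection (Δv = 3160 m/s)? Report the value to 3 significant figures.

mass ratio ≈ 2.21

m₀/m_f = exp(Δv / v_e) = exp(3160 / 3980.0) = exp(0.7940) = 2.2122.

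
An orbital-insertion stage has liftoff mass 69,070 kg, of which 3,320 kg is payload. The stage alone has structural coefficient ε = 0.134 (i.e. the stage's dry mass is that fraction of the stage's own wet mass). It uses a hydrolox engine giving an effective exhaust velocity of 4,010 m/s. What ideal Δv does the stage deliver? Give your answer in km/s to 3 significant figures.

Δv ≈ 6.97 km/s

Stage wet mass = m₀ − payload = 69,070 − 3,320 = 65,750 kg.
Stage dry mass = ε × stage wet mass = 0.134 × 65,750 = 8,810.5 kg.
Burnout mass m_f = stage dry + payload = 8,810.5 + 3,320 = 12,130.5 kg.
Δv = v_e · ln(69,070/12,130.5) = 4010.0 × ln(5.694) = 4010.0 × 1.7394 ≈ 6975 m/s.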